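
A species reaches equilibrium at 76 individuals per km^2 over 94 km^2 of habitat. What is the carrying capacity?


K = 76 * 94 = 7144 individuals

7144 individuals


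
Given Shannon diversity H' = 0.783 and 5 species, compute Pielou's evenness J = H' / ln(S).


ln(5) = 1.60944
J = H' / ln(S) = 0.783 / 1.60944 = 0.486505 ≈ 0.4865

0.4865


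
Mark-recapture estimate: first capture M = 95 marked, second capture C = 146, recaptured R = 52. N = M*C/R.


N = M * C / R = 95 * 146 / 52 = 13870 / 52 = 266.73 ≈ 267

267 individuals


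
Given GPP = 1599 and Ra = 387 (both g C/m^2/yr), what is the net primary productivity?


NPP = GPP - Ra = 1599 - 387 = 1212 g C/m^2/yr

1212 g C/m^2/yr


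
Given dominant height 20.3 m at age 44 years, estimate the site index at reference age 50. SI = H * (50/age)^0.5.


50/44 = 1.13636
(1.13636)^0.5 = 1.06600
SI = 20.3 * 1.06600 = 21.6398 ≈ 21.6 m

21.6 m


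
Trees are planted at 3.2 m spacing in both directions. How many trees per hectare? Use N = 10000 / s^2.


N = 10000 / 3.2^2 = 10000 / 10.24 = 976.563 ≈ 977 trees/ha

977 trees/ha


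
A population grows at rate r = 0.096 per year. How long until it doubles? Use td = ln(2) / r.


td = ln(2) / 0.096 = 0.693147 / 0.096 = 7.22028 ≈ 7.2 years

7.2 years


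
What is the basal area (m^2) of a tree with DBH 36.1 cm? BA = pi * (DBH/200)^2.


D/200 = 36.1/200 = 0.1805 m
(D/200)^2 = 0.1805^2 = 0.03258025
BA = 3.141593 * 0.03258025 = 0.102354 ≈ 0.1024 m^2

0.1024 m^2


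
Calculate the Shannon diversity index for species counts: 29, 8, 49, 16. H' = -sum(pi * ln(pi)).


Total N = 29 + 8 + 49 + 16 = 102
Per-species terms:
  p = 29/102 = 0.284314; ln(p) = -1.257676; p*ln(p) = 0.284314 * (-1.257676) = -0.357575
  p = 8/102 = 0.078431; ln(p) = -2.545536; p*ln(p) = 0.078431 * (-2.545536) = -0.199649
  p = 49/102 = 0.480392; ln(p) = -0.733153; p*ln(p) = 0.480392 * (-0.733153) = -0.352201
  p = 16/102 = 0.156863; ln(p) = -1.852382; p*ln(p) = 0.156863 * (-1.852382) = -0.290570
sum(p*ln(p)) = (-0.357575) + (-0.199649) + (-0.352201) + (-0.290570) = -1.199995
H' = -(-1.199995) = 1.199995 ≈ 1.2000

1.2000


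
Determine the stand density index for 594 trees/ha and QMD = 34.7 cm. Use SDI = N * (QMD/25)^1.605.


QMD/25 = 34.7/25 = 1.388
(1.388)^1.605 = exp(1.605 * ln(1.388)) = exp(1.605 * 0.327864) = exp(0.526222) = 1.69253
SDI = 594 * 1.69253 = 1005.36 ≈ 1005

1005


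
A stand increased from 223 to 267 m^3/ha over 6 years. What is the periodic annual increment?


PAI = (V2 - V1) / period = (267 - 223) / 6 = 44 / 6 = 7.3333 ≈ 7.33 m^3/ha/yr

7.33 m^3/ha/yr


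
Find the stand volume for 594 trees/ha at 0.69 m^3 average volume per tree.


V_stand = 594 * 0.69 = 409.86 ≈ 409.9 m^3/ha

409.9 m^3/ha


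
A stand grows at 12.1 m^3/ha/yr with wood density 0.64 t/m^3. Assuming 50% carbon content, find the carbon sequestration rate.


C = 12.1 * 0.64 * 0.5 = 3.872 ≈ 3.87 t C/ha/yr

3.87 t C/ha/yr


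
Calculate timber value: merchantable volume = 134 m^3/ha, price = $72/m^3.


Value = 134 * 72 = $9648/ha

$9648/ha


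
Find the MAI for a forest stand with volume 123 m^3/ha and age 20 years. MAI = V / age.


MAI = 123 / 20 = 6.15 m^3/ha/yr

6.15 m^3/ha/yr


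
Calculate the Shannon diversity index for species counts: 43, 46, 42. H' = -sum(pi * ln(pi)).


Total N = 43 + 46 + 42 = 131
Per-species terms:
  p = 43/131 = 0.328244; ln(p) = -1.113998; p*ln(p) = 0.328244 * (-1.113998) = -0.365663
  p = 46/131 = 0.351145; ln(p) = -1.046556; p*ln(p) = 0.351145 * (-1.046556) = -0.367493
  p = 42/131 = 0.320611; ln(p) = -1.137527; p*ln(p) = 0.320611 * (-1.137527) = -0.364704
sum(p*ln(p)) = (-0.365663) + (-0.367493) + (-0.364704) = -1.097860
H' = -(-1.097860) = 1.097860 ≈ 1.0979

1.0979


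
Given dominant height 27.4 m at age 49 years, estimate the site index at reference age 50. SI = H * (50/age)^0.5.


50/49 = 1.02041
(1.02041)^0.5 = 1.01015
SI = 27.4 * 1.01015 = 27.6781 ≈ 27.7 m

27.7 m


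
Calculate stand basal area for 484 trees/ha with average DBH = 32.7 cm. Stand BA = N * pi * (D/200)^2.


(D/200)^2 = (32.7/200)^2 = 0.1635^2 = 0.02673225
Individual BA = 3.141593 * 0.02673225 = 0.0839818 m^2
Stand BA = 484 * 0.0839818 = 40.6472 ≈ 40.65 m^2/ha

40.65 m^2/ha


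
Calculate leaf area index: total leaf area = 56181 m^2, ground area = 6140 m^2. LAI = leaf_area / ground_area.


LAI = 56181 / 6140 = 9.15

9.15


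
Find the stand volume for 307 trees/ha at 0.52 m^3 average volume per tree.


V_stand = 307 * 0.52 = 159.64 ≈ 159.6 m^3/ha

159.6 m^3/ha


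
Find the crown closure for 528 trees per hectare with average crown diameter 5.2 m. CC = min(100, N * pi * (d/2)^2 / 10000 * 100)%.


(d/2)^2 = (5.2/2)^2 = 2.6^2 = 6.76
Crown area = 3.141593 * 6.76 = 21.2372 m^2
N * area / 10000 * 100 = 528 * 21.2372 / 10000 * 100 = 112.132
CC = min(100, 112.132) = 100%

100%


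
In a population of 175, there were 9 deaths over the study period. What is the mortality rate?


Mortality rate = 9 / 175 = 0.051429 ≈ 0.0514

0.0514


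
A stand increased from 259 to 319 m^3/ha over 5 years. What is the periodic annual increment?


PAI = (V2 - V1) / period = (319 - 259) / 5 = 60 / 5 = 12.00 m^3/ha/yr

12.00 m^3/ha/yr


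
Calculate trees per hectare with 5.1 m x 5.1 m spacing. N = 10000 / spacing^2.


N = 10000 / 5.1^2 = 10000 / 26.01 = 384.468 ≈ 384 trees/ha

384 trees/ha


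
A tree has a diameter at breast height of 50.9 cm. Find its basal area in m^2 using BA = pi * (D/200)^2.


D/200 = 50.9/200 = 0.2545 m
(D/200)^2 = 0.2545^2 = 0.06477025
BA = 3.141593 * 0.06477025 = 0.203482 ≈ 0.2035 m^2

0.2035 m^2


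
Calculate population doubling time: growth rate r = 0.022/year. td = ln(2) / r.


td = ln(2) / 0.022 = 0.693147 / 0.022 = 31.5067 ≈ 31.5 years

31.5 years


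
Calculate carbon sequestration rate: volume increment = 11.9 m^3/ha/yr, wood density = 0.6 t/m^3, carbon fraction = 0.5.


C = 11.9 * 0.6 * 0.5 = 3.57 t C/ha/yr

3.57 t C/ha/yr


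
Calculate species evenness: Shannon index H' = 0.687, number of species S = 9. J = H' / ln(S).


ln(9) = 2.19722
J = H' / ln(S) = 0.687 / 2.19722 = 0.312668 ≈ 0.3127

0.3127


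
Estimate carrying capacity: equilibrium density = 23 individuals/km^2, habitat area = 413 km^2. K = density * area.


K = 23 * 413 = 9499 individuals

9499 individuals


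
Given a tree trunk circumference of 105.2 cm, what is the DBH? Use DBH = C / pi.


DBH = C / pi = 105.2 / 3.141593 = 33.4862 ≈ 33.49 cm

33.49 cm


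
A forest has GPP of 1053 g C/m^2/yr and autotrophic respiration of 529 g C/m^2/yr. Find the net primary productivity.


NPP = GPP - Ra = 1053 - 529 = 524 g C/m^2/yr

524 g C/m^2/yr


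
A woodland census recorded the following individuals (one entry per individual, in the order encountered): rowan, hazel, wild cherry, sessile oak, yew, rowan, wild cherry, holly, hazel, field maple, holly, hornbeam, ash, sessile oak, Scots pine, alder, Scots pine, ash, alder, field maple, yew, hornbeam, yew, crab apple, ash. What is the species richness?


Total individuals logged = 25
Distinct species (count of individuals): rowan (2), hazel (2), wild cherry (2), sessile oak (2), yew (3), holly (2), field maple (2), hornbeam (2), ash (3), Scots pine (2), alder (2), crab apple (1)
Species richness = number of distinct species = 12

12


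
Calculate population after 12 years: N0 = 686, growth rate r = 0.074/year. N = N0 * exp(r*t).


r*t = 0.074 * 12 = 0.888
exp(0.888) = 2.43026
N = 686 * 2.43026 = 1667.16 ≈ 1667

1667


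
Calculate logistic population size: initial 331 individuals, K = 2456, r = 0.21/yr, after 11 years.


(K - N0)/N0 = (2456 - 331)/331 = 2125/331 = 6.41994
r*t = 0.21 * 11 = 2.31; exp(-2.31) = 0.0992613
6.41994 * 0.0992613 = 0.637252
1 + 0.637252 = 1.63725
N = 2456 / 1.63725 = 1500.08 ≈ 1500

1500


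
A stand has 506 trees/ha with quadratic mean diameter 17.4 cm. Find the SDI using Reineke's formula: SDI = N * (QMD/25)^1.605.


QMD/25 = 17.4/25 = 0.696
(0.696)^1.605 = exp(1.605 * ln(0.696)) = exp(1.605 * (-0.362406)) = exp(-0.581662) = 0.558969
SDI = 506 * 0.558969 = 282.838 ≈ 283

283


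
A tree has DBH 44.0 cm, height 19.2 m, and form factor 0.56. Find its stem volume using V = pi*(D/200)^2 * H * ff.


(D/200)^2 = (44.0/200)^2 = 0.22^2 = 0.0484
BA = 3.141593 * 0.0484 = 0.152053 m^2
V = 0.152053 * 19.2 * 0.56 = 1.63487 ≈ 1.635 m^3

1.635 m^3


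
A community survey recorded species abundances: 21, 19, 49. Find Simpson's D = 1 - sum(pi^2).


Total N = 21 + 19 + 49 = 89
Per-species terms:
  p = 21/89 = 0.235955; p^2 = 0.235955^2 = 0.055675
  p = 19/89 = 0.213483; p^2 = 0.213483^2 = 0.045575
  p = 49/89 = 0.550562; p^2 = 0.550562^2 = 0.303119
sum(p^2) = 0.055675 + 0.045575 + 0.303119 = 0.404369
D = 1 - 0.404369 = 0.595631 ≈ 0.5956

0.5956


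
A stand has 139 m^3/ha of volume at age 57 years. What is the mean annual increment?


MAI = 139 / 57 = 2.4386 ≈ 2.44 m^3/ha/yr

2.44 m^3/ha/yr


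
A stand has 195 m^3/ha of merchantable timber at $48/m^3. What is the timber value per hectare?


Value = 195 * 48 = $9360/ha

$9360/ha


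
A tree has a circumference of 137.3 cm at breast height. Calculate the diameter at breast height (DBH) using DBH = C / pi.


DBH = C / pi = 137.3 / 3.141593 = 43.7039 ≈ 43.70 cm

43.70 cm


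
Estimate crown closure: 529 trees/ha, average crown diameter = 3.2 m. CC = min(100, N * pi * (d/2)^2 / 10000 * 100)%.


(d/2)^2 = (3.2/2)^2 = 1.6^2 = 2.56
Crown area = 3.141593 * 2.56 = 8.04248 m^2
N * area / 10000 * 100 = 529 * 8.04248 / 10000 * 100 = 42.5447
CC = min(100, 42.5447) = 42.5447 ≈ 42.5%

42.5%


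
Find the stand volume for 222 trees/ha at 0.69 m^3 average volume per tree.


V_stand = 222 * 0.69 = 153.18 ≈ 153.2 m^3/ha

153.2 m^3/ha


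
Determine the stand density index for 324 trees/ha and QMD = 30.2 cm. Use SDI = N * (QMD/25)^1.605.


QMD/25 = 30.2/25 = 1.208
(1.208)^1.605 = exp(1.605 * ln(1.208)) = exp(1.605 * 0.188966) = exp(0.303290) = 1.35431
SDI = 324 * 1.35431 = 438.796 ≈ 439

439


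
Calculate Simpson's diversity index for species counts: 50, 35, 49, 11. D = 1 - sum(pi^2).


Total N = 50 + 35 + 49 + 11 = 145
Per-species terms:
  p = 50/145 = 0.344828; p^2 = 0.344828^2 = 0.118906
  p = 35/145 = 0.241379; p^2 = 0.241379^2 = 0.058264
  p = 49/145 = 0.337931; p^2 = 0.337931^2 = 0.114197
  p = 11/145 = 0.075862; p^2 = 0.075862^2 = 0.005755
sum(p^2) = 0.118906 + 0.058264 + 0.114197 + 0.005755 = 0.297122
D = 1 - 0.297122 = 0.702878 ≈ 0.7029

0.7029


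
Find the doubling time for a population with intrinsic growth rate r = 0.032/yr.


td = ln(2) / 0.032 = 0.693147 / 0.032 = 21.6608 ≈ 21.7 years

21.7 years


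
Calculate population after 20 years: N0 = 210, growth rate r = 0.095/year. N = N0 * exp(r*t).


r*t = 0.095 * 20 = 1.9
exp(1.9) = 6.68589
N = 210 * 6.68589 = 1404.04 ≈ 1404

1404


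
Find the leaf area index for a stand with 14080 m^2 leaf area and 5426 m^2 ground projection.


LAI = 14080 / 5426 = 2.5949 ≈ 2.59

2.59


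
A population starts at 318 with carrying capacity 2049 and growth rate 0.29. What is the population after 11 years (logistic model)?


(K - N0)/N0 = (2049 - 318)/318 = 1731/318 = 5.44340
r*t = 0.29 * 11 = 3.19; exp(-3.19) = 0.0411719
5.44340 * 0.0411719 = 0.224115
1 + 0.224115 = 1.22412
N = 2049 / 1.22412 = 1673.86 ≈ 1674

1674


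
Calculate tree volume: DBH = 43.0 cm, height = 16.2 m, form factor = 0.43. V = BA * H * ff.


(D/200)^2 = (43.0/200)^2 = 0.215^2 = 0.046225
BA = 3.141593 * 0.046225 = 0.145220 m^2
V = 0.145220 * 16.2 * 0.43 = 1.01160 ≈ 1.012 m^3

1.012 m^3


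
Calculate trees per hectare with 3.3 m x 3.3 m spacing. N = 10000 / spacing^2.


N = 10000 / 3.3^2 = 10000 / 10.89 = 918.274 ≈ 918 trees/ha

918 trees/ha


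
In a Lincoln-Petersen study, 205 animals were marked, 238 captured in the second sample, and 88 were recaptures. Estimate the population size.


N = M * C / R = 205 * 238 / 88 = 48790 / 88 = 554.43 ≈ 554

554 individuals


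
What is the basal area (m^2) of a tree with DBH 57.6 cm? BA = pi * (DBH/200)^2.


D/200 = 57.6/200 = 0.288 m
(D/200)^2 = 0.288^2 = 0.082944
BA = 3.141593 * 0.082944 = 0.260576 ≈ 0.2606 m^2

0.2606 m^2


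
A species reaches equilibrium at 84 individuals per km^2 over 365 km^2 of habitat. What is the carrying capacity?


K = 84 * 365 = 30660 individuals

30660 individuals


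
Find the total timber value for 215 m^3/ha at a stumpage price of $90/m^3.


Value = 215 * 90 = $19350/ha

$19350/ha


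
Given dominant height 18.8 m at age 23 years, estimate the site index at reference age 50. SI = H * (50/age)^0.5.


50/23 = 2.17391
(2.17391)^0.5 = 1.47442
SI = 18.8 * 1.47442 = 27.7191 ≈ 27.7 m

27.7 m


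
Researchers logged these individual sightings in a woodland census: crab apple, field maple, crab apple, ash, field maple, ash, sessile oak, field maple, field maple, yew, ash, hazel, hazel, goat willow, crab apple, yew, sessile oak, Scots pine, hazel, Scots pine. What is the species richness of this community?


Total individuals logged = 20
Distinct species (count of individuals): crab apple (3), field maple (4), ash (3), sessile oak (2), yew (2), hazel (3), goat willow (1), Scots pine (2)
Species richness = number of distinct species = 8

8


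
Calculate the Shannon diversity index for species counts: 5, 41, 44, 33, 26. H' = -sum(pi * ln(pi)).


Total N = 5 + 41 + 44 + 33 + 26 = 149
Per-species terms:
  p = 5/149 = 0.033557; ln(p) = -3.394510; p*ln(p) = 0.033557 * (-3.394510) = -0.113910
  p = 41/149 = 0.275168; ln(p) = -1.290373; p*ln(p) = 0.275168 * (-1.290373) = -0.355069
  p = 44/149 = 0.295302; ln(p) = -1.219757; p*ln(p) = 0.295302 * (-1.219757) = -0.360197
  p = 33/149 = 0.221477; ln(p) = -1.507437; p*ln(p) = 0.221477 * (-1.507437) = -0.333863
  p = 26/149 = 0.174497; ln(p) = -1.745848; p*ln(p) = 0.174497 * (-1.745848) = -0.304645
sum(p*ln(p)) = (-0.113910) + (-0.355069) + (-0.360197) + (-0.333863) + (-0.304645) = -1.467684
H' = -(-1.467684) = 1.467684 ≈ 1.4677

1.4677


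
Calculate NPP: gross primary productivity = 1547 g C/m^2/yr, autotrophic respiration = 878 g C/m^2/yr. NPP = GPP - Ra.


NPP = GPP - Ra = 1547 - 878 = 669 g C/m^2/yr

669 g C/m^2/yr


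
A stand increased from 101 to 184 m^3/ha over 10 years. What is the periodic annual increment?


PAI = (V2 - V1) / period = (184 - 101) / 10 = 83 / 10 = 8.30 m^3/ha/yr

8.30 m^3/ha/yr


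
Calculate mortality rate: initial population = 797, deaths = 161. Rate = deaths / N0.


Mortality rate = 161 / 797 = 0.202008 ≈ 0.2020

0.2020


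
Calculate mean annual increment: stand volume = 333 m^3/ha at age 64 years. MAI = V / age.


MAI = 333 / 64 = 5.2031 ≈ 5.20 m^3/ha/yr

5.20 m^3/ha/yr


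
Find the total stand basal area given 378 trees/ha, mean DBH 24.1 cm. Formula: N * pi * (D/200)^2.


(D/200)^2 = (24.1/200)^2 = 0.1205^2 = 0.01452025
Individual BA = 3.141593 * 0.01452025 = 0.0456167 m^2
Stand BA = 378 * 0.0456167 = 17.2431 ≈ 17.24 m^2/ha

17.24 m^2/ha


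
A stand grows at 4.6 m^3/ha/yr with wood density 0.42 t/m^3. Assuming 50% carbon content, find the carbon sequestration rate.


C = 4.6 * 0.42 * 0.5 = 0.966 ≈ 0.97 t C/ha/yr

0.97 t C/ha/yr


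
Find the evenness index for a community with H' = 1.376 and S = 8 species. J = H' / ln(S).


ln(8) = 2.07944
J = H' / ln(S) = 1.376 / 2.07944 = 0.661717 ≈ 0.6617

0.6617


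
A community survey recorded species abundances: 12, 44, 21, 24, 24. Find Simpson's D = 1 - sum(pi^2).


Total N = 12 + 44 + 21 + 24 + 24 = 125
Per-species terms:
  p = 12/125 = 0.096000; p^2 = 0.096000^2 = 0.009216
  p = 44/125 = 0.352000; p^2 = 0.352000^2 = 0.123904
  p = 21/125 = 0.168000; p^2 = 0.168000^2 = 0.028224
  p = 24/125 = 0.192000; p^2 = 0.192000^2 = 0.036864
  p = 24/125 = 0.192000; p^2 = 0.192000^2 = 0.036864
sum(p^2) = 0.009216 + 0.123904 + 0.028224 + 0.036864 + 0.036864 = 0.235072
D = 1 - 0.235072 = 0.764928 ≈ 0.7649

0.7649


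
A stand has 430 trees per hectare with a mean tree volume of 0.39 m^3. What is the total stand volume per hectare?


V_stand = 430 * 0.39 = 167.7 m^3/ha

167.7 m^3/ha


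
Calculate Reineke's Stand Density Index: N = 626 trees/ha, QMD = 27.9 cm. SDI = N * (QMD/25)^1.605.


QMD/25 = 27.9/25 = 1.116
(1.116)^1.605 = exp(1.605 * ln(1.116)) = exp(1.605 * 0.109751) = exp(0.176150) = 1.19262
SDI = 626 * 1.19262 = 746.580 ≈ 747

747


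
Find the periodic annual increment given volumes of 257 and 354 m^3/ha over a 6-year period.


PAI = (V2 - V1) / period = (354 - 257) / 6 = 97 / 6 = 16.1667 ≈ 16.17 m^3/ha/yr

16.17 m^3/ha/yr


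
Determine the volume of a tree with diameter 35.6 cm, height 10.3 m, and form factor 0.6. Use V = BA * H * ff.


(D/200)^2 = (35.6/200)^2 = 0.178^2 = 0.031684
BA = 3.141593 * 0.031684 = 0.0995382 m^2
V = 0.0995382 * 10.3 * 0.6 = 0.615146 ≈ 0.615 m^3

0.615 m^3


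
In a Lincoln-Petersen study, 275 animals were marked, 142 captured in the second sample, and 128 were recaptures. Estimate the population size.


N = M * C / R = 275 * 142 / 128 = 39050 / 128 = 305.08 ≈ 305

305 individuals


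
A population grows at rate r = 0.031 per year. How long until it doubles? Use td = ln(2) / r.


td = ln(2) / 0.031 = 0.693147 / 0.031 = 22.3596 ≈ 22.4 years

22.4 years


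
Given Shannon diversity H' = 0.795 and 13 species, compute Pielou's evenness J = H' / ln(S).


ln(13) = 2.56495
J = H' / ln(S) = 0.795 / 2.56495 = 0.309948 ≈ 0.3099

0.3099


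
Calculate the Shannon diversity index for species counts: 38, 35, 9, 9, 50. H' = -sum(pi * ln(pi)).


Total N = 38 + 35 + 9 + 9 + 50 = 141
Per-species terms:
  p = 38/141 = 0.269504; ln(p) = -1.311172; p*ln(p) = 0.269504 * (-1.311172) = -0.353366
  p = 35/141 = 0.248227; ln(p) = -1.393412; p*ln(p) = 0.248227 * (-1.393412) = -0.345882
  p = 9/141 = 0.063830; ln(p) = -2.751532; p*ln(p) = 0.063830 * (-2.751532) = -0.175630
  p = 9/141 = 0.063830; ln(p) = -2.751532; p*ln(p) = 0.063830 * (-2.751532) = -0.175630
  p = 50/141 = 0.354610; ln(p) = -1.036737; p*ln(p) = 0.354610 * (-1.036737) = -0.367637
sum(p*ln(p)) = (-0.353366) + (-0.345882) + (-0.175630) + (-0.175630) + (-0.367637) = -1.418145
H' = -(-1.418145) = 1.418145 ≈ 1.4181

1.4181


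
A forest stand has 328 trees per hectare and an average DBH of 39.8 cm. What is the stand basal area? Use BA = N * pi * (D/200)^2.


(D/200)^2 = (39.8/200)^2 = 0.199^2 = 0.039601
Individual BA = 3.141593 * 0.039601 = 0.124410 m^2
Stand BA = 328 * 0.124410 = 40.8065 ≈ 40.81 m^2/ha

40.81 m^2/ha


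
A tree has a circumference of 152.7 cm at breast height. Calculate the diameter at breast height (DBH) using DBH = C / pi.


DBH = C / pi = 152.7 / 3.141593 = 48.6059 ≈ 48.61 cm

48.61 cm


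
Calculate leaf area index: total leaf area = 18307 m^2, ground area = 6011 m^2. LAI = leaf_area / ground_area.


LAI = 18307 / 6011 = 3.0456 ≈ 3.05

3.05


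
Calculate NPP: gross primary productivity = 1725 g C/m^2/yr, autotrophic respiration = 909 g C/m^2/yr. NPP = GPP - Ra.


NPP = GPP - Ra = 1725 - 909 = 816 g C/m^2/yr

816 g C/m^2/yr


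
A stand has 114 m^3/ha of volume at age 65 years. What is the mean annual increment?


MAI = 114 / 65 = 1.7538 ≈ 1.75 m^3/ha/yr

1.75 m^3/ha/yr


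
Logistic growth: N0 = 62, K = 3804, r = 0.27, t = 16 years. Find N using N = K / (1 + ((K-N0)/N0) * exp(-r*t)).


(K - N0)/N0 = (3804 - 62)/62 = 3742/62 = 60.3548
r*t = 0.27 * 16 = 4.32; exp(-4.32) = 0.0132999
60.3548 * 0.0132999 = 0.802713
1 + 0.802713 = 1.80271
N = 3804 / 1.80271 = 2110.16 ≈ 2110

2110


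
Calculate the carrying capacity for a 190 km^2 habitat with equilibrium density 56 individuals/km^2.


K = 56 * 190 = 10640 individuals

10640 individuals


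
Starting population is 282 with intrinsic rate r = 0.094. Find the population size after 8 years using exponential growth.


r*t = 0.094 * 8 = 0.752
exp(0.752) = 2.12124
N = 282 * 2.12124 = 598.190 ≈ 598

598


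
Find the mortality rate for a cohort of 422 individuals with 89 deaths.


Mortality rate = 89 / 422 = 0.210900 ≈ 0.2109

0.2109


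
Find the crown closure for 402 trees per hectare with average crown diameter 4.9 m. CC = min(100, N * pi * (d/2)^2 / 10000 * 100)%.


(d/2)^2 = (4.9/2)^2 = 2.45^2 = 6.0025
Crown area = 3.141593 * 6.0025 = 18.8574 m^2
N * area / 10000 * 100 = 402 * 18.8574 / 10000 * 100 = 75.8067
CC = min(100, 75.8067) = 75.8067 ≈ 75.8%

75.8%


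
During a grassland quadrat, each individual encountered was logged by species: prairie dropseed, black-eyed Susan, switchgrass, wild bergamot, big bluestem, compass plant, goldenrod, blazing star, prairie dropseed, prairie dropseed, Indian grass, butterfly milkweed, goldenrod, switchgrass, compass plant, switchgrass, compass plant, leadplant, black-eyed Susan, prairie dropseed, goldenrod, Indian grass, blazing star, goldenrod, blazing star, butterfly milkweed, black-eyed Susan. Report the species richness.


Total individuals logged = 27
Distinct species (count of individuals): prairie dropseed (4), black-eyed Susan (3), switchgrass (3), wild bergamot (1), big bluestem (1), compass plant (3), goldenrod (4), blazing star (3), Indian grass (2), butterfly milkweed (2), leadplant (1)
Species richness = number of distinct species = 11

11


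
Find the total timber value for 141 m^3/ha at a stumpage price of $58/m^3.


Value = 141 * 58 = $8178/ha

$8178/ha


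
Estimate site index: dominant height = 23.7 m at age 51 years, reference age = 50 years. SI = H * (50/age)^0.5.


50/51 = 0.980392
(0.980392)^0.5 = 0.990147
SI = 23.7 * 0.990147 = 23.4665 ≈ 23.5 m

23.5 m


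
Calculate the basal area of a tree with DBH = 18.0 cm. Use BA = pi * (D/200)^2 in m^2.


D/200 = 18.0/200 = 0.09 m
(D/200)^2 = 0.09^2 = 0.0081
BA = 3.141593 * 0.0081 = 0.0254469 ≈ 0.0254 m^2

0.0254 m^2


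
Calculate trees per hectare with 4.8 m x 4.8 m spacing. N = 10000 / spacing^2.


N = 10000 / 4.8^2 = 10000 / 23.04 = 434.028 ≈ 434 trees/ha

434 trees/ha


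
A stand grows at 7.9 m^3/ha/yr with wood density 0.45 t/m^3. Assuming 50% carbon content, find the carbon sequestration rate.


C = 7.9 * 0.45 * 0.5 = 1.7775 ≈ 1.78 t C/ha/yr

1.78 t C/ha/yr


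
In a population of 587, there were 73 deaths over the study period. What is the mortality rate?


Mortality rate = 73 / 587 = 0.124361 ≈ 0.1244

0.1244


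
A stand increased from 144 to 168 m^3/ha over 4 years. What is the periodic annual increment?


PAI = (V2 - V1) / period = (168 - 144) / 4 = 24 / 4 = 6.00 m^3/ha/yr

6.00 m^3/ha/yr


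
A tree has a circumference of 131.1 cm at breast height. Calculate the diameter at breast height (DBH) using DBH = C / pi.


DBH = C / pi = 131.1 / 3.141593 = 41.7304 ≈ 41.73 cm

41.73 cm


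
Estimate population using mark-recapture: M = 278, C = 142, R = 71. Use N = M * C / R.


N = M * C / R = 278 * 142 / 71 = 39476 / 71 = 556

556 individuals


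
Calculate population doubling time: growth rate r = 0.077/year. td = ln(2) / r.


td = ln(2) / 0.077 = 0.693147 / 0.077 = 9.00191 ≈ 9.0 years

9.0 years


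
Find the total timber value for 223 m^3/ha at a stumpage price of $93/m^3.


Value = 223 * 93 = $20739/ha

$20739/ha


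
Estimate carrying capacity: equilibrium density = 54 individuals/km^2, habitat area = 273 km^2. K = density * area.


K = 54 * 273 = 14742 individuals

14742 individuals


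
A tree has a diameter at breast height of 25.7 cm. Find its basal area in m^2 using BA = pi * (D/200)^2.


D/200 = 25.7/200 = 0.1285 m
(D/200)^2 = 0.1285^2 = 0.01651225
BA = 3.141593 * 0.01651225 = 0.0518748 ≈ 0.0519 m^2

0.0519 m^2


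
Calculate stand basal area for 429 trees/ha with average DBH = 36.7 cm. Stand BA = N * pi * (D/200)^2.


(D/200)^2 = (36.7/200)^2 = 0.1835^2 = 0.03367225
Individual BA = 3.141593 * 0.03367225 = 0.105785 m^2
Stand BA = 429 * 0.105785 = 45.3818 ≈ 45.38 m^2/ha

45.38 m^2/ha


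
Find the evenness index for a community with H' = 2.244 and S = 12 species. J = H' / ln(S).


ln(12) = 2.48491
J = H' / ln(S) = 2.244 / 2.48491 = 0.903051 ≈ 0.9031

0.9031


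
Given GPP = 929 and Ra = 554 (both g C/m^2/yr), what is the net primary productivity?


NPP = GPP - Ra = 929 - 554 = 375 g C/m^2/yr

375 g C/m^2/yr


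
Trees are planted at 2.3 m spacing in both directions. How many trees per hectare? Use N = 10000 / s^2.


N = 10000 / 2.3^2 = 10000 / 5.29 = 1890.36 ≈ 1890 trees/ha

1890 trees/ha


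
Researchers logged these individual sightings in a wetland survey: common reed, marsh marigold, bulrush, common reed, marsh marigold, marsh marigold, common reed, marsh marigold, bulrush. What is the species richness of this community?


Total individuals logged = 9
Distinct species (count of individuals): common reed (3), marsh marigold (4), bulrush (2)
Species richness = number of distinct species = 3

3


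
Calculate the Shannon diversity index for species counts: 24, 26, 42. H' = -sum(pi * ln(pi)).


Total N = 24 + 26 + 42 = 92
Per-species terms:
  p = 24/92 = 0.260870; ln(p) = -1.343733; p*ln(p) = 0.260870 * (-1.343733) = -0.350540
  p = 26/92 = 0.282609; ln(p) = -1.263691; p*ln(p) = 0.282609 * (-1.263691) = -0.357130
  p = 42/92 = 0.456522; ln(p) = -0.784118; p*ln(p) = 0.456522 * (-0.784118) = -0.357967
sum(p*ln(p)) = (-0.350540) + (-0.357130) + (-0.357967) = -1.065637
H' = -(-1.065637) = 1.065637 ≈ 1.0656

1.0656


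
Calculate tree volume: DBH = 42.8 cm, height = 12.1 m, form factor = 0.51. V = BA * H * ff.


(D/200)^2 = (42.8/200)^2 = 0.214^2 = 0.045796
BA = 3.141593 * 0.045796 = 0.143872 m^2
V = 0.143872 * 12.1 * 0.51 = 0.887834 ≈ 0.888 m^3

0.888 m^3


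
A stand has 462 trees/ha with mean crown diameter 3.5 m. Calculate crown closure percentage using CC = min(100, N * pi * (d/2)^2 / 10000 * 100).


(d/2)^2 = (3.5/2)^2 = 1.75^2 = 3.0625
Crown area = 3.141593 * 3.0625 = 9.62113 m^2
N * area / 10000 * 100 = 462 * 9.62113 / 10000 * 100 = 44.4496
CC = min(100, 44.4496) = 44.4496 ≈ 44.4%

44.4%


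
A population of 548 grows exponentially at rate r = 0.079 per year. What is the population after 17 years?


r*t = 0.079 * 17 = 1.343
exp(1.343) = 3.83052
N = 548 * 3.83052 = 2099.12 ≈ 2099

2099


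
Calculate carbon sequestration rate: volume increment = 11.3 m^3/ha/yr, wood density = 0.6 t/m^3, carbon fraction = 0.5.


C = 11.3 * 0.6 * 0.5 = 3.39 t C/ha/yr

3.39 t C/ha/yr


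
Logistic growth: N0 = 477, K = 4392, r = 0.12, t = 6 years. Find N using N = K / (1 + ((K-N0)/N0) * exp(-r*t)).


(K - N0)/N0 = (4392 - 477)/477 = 3915/477 = 8.20755
r*t = 0.12 * 6 = 0.72; exp(-0.72) = 0.486752
8.20755 * 0.486752 = 3.99504
1 + 3.99504 = 4.99504
N = 4392 / 4.99504 = 879.272 ≈ 879

879


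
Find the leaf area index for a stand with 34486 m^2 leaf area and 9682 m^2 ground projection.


LAI = 34486 / 9682 = 3.5619 ≈ 3.56

3.56


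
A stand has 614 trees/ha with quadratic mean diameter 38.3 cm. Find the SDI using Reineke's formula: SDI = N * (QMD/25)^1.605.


QMD/25 = 38.3/25 = 1.532
(1.532)^1.605 = exp(1.605 * ln(1.532)) = exp(1.605 * 0.426574) = exp(0.684651) = 1.98308
SDI = 614 * 1.98308 = 1217.61 ≈ 1218

1218


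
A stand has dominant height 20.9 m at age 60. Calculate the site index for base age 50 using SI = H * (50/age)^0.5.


50/60 = 0.833333
(0.833333)^0.5 = 0.912871
SI = 20.9 * 0.912871 = 19.0790 ≈ 19.1 m

19.1 m


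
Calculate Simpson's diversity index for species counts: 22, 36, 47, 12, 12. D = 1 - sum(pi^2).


Total N = 22 + 36 + 47 + 12 + 12 = 129
Per-species terms:
  p = 22/129 = 0.170543; p^2 = 0.170543^2 = 0.029085
  p = 36/129 = 0.279070; p^2 = 0.279070^2 = 0.077880
  p = 47/129 = 0.364341; p^2 = 0.364341^2 = 0.132744
  p = 12/129 = 0.093023; p^2 = 0.093023^2 = 0.008653
  p = 12/129 = 0.093023; p^2 = 0.093023^2 = 0.008653
sum(p^2) = 0.029085 + 0.077880 + 0.132744 + 0.008653 + 0.008653 = 0.257015
D = 1 - 0.257015 = 0.742985 ≈ 0.7430

0.7430


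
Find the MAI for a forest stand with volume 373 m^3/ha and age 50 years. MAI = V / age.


MAI = 373 / 50 = 7.46 m^3/ha/yr

7.46 m^3/ha/yr


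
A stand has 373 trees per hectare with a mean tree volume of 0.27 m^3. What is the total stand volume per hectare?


V_stand = 373 * 0.27 = 100.71 ≈ 100.7 m^3/ha

100.7 m^3/ha


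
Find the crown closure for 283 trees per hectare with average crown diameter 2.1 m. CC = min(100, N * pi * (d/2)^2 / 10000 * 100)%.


(d/2)^2 = (2.1/2)^2 = 1.05^2 = 1.1025
Crown area = 3.141593 * 1.1025 = 3.46361 m^2
N * area / 10000 * 100 = 283 * 3.46361 / 10000 * 100 = 9.80202
CC = min(100, 9.80202) = 9.80202 ≈ 9.8%

9.8%


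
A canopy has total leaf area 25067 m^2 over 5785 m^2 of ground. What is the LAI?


LAI = 25067 / 5785 = 4.3331 ≈ 4.33

4.33


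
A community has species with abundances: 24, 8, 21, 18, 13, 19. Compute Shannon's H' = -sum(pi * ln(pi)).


Total N = 24 + 8 + 21 + 18 + 13 + 19 = 103
Per-species terms:
  p = 24/103 = 0.233010; ln(p) = -1.456674; p*ln(p) = 0.233010 * (-1.456674) = -0.339420
  p = 8/103 = 0.077670; ln(p) = -2.555286; p*ln(p) = 0.077670 * (-2.555286) = -0.198469
  p = 21/103 = 0.203883; ln(p) = -1.590209; p*ln(p) = 0.203883 * (-1.590209) = -0.324217
  p = 18/103 = 0.174757; ln(p) = -1.744359; p*ln(p) = 0.174757 * (-1.744359) = -0.304839
  p = 13/103 = 0.126214; ln(p) = -2.069776; p*ln(p) = 0.126214 * (-2.069776) = -0.261235
  p = 19/103 = 0.184466; ln(p) = -1.690290; p*ln(p) = 0.184466 * (-1.690290) = -0.311801
sum(p*ln(p)) = (-0.339420) + (-0.198469) + (-0.324217) + (-0.304839) + (-0.261235) + (-0.311801) = -1.739981
H' = -(-1.739981) = 1.739981 ≈ 1.7400

1.7400


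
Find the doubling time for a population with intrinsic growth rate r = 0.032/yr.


td = ln(2) / 0.032 = 0.693147 / 0.032 = 21.6608 ≈ 21.7 years

21.7 years


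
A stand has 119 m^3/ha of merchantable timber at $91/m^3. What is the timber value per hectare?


Value = 119 * 91 = $10829/ha

$10829/ha


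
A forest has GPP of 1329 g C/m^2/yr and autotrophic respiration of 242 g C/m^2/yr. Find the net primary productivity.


NPP = GPP - Ra = 1329 - 242 = 1087 g C/m^2/yr

1087 g C/m^2/yr


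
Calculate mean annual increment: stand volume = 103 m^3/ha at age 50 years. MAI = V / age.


MAI = 103 / 50 = 2.06 m^3/ha/yr

2.06 m^3/ha/yr


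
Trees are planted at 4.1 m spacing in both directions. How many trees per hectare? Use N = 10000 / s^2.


N = 10000 / 4.1^2 = 10000 / 16.81 = 594.884 ≈ 595 trees/ha

595 trees/ha


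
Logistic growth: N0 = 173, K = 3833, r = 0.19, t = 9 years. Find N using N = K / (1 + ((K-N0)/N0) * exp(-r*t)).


(K - N0)/N0 = (3833 - 173)/173 = 3660/173 = 21.1561
r*t = 0.19 * 9 = 1.71; exp(-1.71) = 0.180866
21.1561 * 0.180866 = 3.82642
1 + 3.82642 = 4.82642
N = 3833 / 4.82642 = 794.170 ≈ 794

794


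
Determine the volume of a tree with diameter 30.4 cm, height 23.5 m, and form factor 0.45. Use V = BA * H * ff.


(D/200)^2 = (30.4/200)^2 = 0.152^2 = 0.023104
BA = 3.141593 * 0.023104 = 0.0725834 m^2
V = 0.0725834 * 23.5 * 0.45 = 0.767569 ≈ 0.768 m^3

0.768 m^3


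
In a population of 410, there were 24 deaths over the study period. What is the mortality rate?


Mortality rate = 24 / 410 = 0.058537 ≈ 0.0585

0.0585


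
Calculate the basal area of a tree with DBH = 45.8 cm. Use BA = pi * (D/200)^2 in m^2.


D/200 = 45.8/200 = 0.229 m
(D/200)^2 = 0.229^2 = 0.052441
BA = 3.141593 * 0.052441 = 0.164748 ≈ 0.1647 m^2

0.1647 m^2


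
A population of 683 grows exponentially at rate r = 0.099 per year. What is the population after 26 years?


r*t = 0.099 * 26 = 2.574
exp(2.574) = 13.1182
N = 683 * 13.1182 = 8959.73 ≈ 8960

8960


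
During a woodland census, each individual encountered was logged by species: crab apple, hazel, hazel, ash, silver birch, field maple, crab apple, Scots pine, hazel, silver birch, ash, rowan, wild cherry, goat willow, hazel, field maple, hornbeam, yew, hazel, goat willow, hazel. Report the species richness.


Total individuals logged = 21
Distinct species (count of individuals): crab apple (2), hazel (6), ash (2), silver birch (2), field maple (2), Scots pine (1), rowan (1), wild cherry (1), goat willow (2), hornbeam (1), yew (1)
Species richness = number of distinct species = 11

11


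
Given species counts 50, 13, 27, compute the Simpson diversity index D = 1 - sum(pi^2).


Total N = 50 + 13 + 27 = 90
Per-species terms:
  p = 50/90 = 0.555556; p^2 = 0.555556^2 = 0.308642
  p = 13/90 = 0.144444; p^2 = 0.144444^2 = 0.020864
  p = 27/90 = 0.300000; p^2 = 0.300000^2 = 0.090000
sum(p^2) = 0.308642 + 0.020864 + 0.090000 = 0.419506
D = 1 - 0.419506 = 0.580494 ≈ 0.5805

0.5805


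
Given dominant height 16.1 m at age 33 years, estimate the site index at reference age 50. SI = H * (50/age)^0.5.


50/33 = 1.51515
(1.51515)^0.5 = 1.23091
SI = 16.1 * 1.23091 = 19.8177 ≈ 19.8 m

19.8 m


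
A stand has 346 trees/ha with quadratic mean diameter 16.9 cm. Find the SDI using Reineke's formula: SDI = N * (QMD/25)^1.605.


QMD/25 = 16.9/25 = 0.676
(0.676)^1.605 = exp(1.605 * ln(0.676)) = exp(1.605 * (-0.391562)) = exp(-0.628457) = 0.533414
SDI = 346 * 0.533414 = 184.561 ≈ 185

185


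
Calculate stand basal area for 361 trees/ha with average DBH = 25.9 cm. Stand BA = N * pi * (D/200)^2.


(D/200)^2 = (25.9/200)^2 = 0.1295^2 = 0.01677025
Individual BA = 3.141593 * 0.01677025 = 0.0526853 m^2
Stand BA = 361 * 0.0526853 = 19.0194 ≈ 19.02 m^2/ha

19.02 m^2/ha


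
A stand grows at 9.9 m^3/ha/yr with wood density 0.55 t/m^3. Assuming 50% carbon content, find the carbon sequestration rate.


C = 9.9 * 0.55 * 0.5 = 2.7225 ≈ 2.72 t C/ha/yr

2.72 t C/ha/yr


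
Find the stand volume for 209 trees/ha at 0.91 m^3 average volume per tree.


V_stand = 209 * 0.91 = 190.19 ≈ 190.2 m^3/ha

190.2 m^3/ha


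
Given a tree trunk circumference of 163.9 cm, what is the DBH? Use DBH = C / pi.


DBH = C / pi = 163.9 / 3.141593 = 52.1710 ≈ 52.17 cm

52.17 cm


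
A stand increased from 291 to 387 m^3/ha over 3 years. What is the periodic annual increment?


PAI = (V2 - V1) / period = (387 - 291) / 3 = 96 / 3 = 32.00 m^3/ha/yr

32.00 m^3/ha/yr


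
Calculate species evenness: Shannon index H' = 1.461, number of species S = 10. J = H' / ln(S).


ln(10) = 2.30259
J = H' / ln(S) = 1.461 / 2.30259 = 0.634503 ≈ 0.6345

0.6345


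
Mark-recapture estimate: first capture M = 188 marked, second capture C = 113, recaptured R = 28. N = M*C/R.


N = M * C / R = 188 * 113 / 28 = 21244 / 28 = 758.71 ≈ 759

759 individuals


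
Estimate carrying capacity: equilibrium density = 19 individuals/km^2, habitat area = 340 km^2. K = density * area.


K = 19 * 340 = 6460 individuals

6460 individuals


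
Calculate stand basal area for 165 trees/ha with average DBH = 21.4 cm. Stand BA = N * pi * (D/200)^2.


(D/200)^2 = (21.4/200)^2 = 0.107^2 = 0.011449
Individual BA = 3.141593 * 0.011449 = 0.0359681 m^2
Stand BA = 165 * 0.0359681 = 5.93474 ≈ 5.93 m^2/ha

5.93 m^2/ha


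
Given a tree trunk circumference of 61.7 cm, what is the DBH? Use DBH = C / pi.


DBH = C / pi = 61.7 / 3.141593 = 19.6397 ≈ 19.64 cm

19.64 cm


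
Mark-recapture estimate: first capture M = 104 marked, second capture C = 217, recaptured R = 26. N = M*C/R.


N = M * C / R = 104 * 217 / 26 = 22568 / 26 = 868

868 individuals


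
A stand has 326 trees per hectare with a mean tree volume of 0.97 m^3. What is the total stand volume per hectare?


V_stand = 326 * 0.97 = 316.22 ≈ 316.2 m^3/ha

316.2 m^3/ha


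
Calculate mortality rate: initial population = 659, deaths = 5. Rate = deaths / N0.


Mortality rate = 5 / 659 = 0.007587 ≈ 0.0076

0.0076


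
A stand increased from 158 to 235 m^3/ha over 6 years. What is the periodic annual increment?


PAI = (V2 - V1) / period = (235 - 158) / 6 = 77 / 6 = 12.8333 ≈ 12.83 m^3/ha/yr

12.83 m^3/ha/yr


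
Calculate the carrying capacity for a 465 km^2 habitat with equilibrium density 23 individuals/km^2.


K = 23 * 465 = 10695 individuals

10695 individuals


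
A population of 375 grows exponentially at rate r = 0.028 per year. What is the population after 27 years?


r*t = 0.028 * 27 = 0.756
exp(0.756) = 2.12974
N = 375 * 2.12974 = 798.653 ≈ 799

799


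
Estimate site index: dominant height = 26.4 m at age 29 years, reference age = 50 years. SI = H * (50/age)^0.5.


50/29 = 1.72414
(1.72414)^0.5 = 1.31307
SI = 26.4 * 1.31307 = 34.6650 ≈ 34.7 m

34.7 m


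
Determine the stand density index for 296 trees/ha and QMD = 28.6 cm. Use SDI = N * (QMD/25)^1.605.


QMD/25 = 28.6/25 = 1.144
(1.144)^1.605 = exp(1.605 * ln(1.144)) = exp(1.605 * 0.134531) = exp(0.215922) = 1.24101
SDI = 296 * 1.24101 = 367.339 ≈ 367

367


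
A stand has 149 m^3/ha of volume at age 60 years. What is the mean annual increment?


MAI = 149 / 60 = 2.4833 ≈ 2.48 m^3/ha/yr

2.48 m^3/ha/yr


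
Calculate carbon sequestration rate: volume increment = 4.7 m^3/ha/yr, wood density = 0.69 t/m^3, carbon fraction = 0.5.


C = 4.7 * 0.69 * 0.5 = 1.6215 ≈ 1.62 t C/ha/yr

1.62 t C/ha/yr


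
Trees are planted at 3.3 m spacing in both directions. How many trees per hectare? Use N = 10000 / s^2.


N = 10000 / 3.3^2 = 10000 / 10.89 = 918.274 ≈ 918 trees/ha

918 trees/ha


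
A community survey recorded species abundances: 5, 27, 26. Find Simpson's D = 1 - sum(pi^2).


Total N = 5 + 27 + 26 = 58
Per-species terms:
  p = 5/58 = 0.086207; p^2 = 0.086207^2 = 0.007432
  p = 27/58 = 0.465517; p^2 = 0.465517^2 = 0.216706
  p = 26/58 = 0.448276; p^2 = 0.448276^2 = 0.200951
sum(p^2) = 0.007432 + 0.216706 + 0.200951 = 0.425089
D = 1 - 0.425089 = 0.574911 ≈ 0.5749

0.5749


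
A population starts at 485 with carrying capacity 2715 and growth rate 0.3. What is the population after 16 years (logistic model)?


(K - N0)/N0 = (2715 - 485)/485 = 2230/485 = 4.59794
r*t = 0.3 * 16 = 4.8; exp(-4.8) = 0.00822975
4.59794 * 0.00822975 = 0.0378399
1 + 0.0378399 = 1.03784
N = 2715 / 1.03784 = 2616.01 ≈ 2616

2616


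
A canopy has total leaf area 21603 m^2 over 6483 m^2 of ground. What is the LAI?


LAI = 21603 / 6483 = 3.3323 ≈ 3.33

3.33


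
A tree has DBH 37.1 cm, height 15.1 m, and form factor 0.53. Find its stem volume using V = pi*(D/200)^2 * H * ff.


(D/200)^2 = (37.1/200)^2 = 0.1855^2 = 0.03441025
BA = 3.141593 * 0.03441025 = 0.108103 m^2
V = 0.108103 * 15.1 * 0.53 = 0.865148 ≈ 0.865 m^3

0.865 m^3


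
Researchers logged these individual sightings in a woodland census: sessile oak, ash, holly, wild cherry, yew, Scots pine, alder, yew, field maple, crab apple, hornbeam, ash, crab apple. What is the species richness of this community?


Total individuals logged = 13
Distinct species (count of individuals): sessile oak (1), ash (2), holly (1), wild cherry (1), yew (2), Scots pine (1), alder (1), field maple (1), crab apple (2), hornbeam (1)
Species richness = number of distinct species = 10

10


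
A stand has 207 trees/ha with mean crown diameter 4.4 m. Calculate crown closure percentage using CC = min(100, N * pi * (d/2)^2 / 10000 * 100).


(d/2)^2 = (4.4/2)^2 = 2.2^2 = 4.84
Crown area = 3.141593 * 4.84 = 15.2053 m^2
N * area / 10000 * 100 = 207 * 15.2053 / 10000 * 100 = 31.4750
CC = min(100, 31.4750) = 31.4750 ≈ 31.5%

31.5%


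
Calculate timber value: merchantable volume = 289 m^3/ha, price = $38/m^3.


Value = 289 * 38 = $10982/ha

$10982/ha


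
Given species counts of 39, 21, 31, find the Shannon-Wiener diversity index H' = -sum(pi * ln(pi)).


Total N = 39 + 21 + 31 = 91
Per-species terms:
  p = 39/91 = 0.428571; ln(p) = -0.847299; p*ln(p) = 0.428571 * (-0.847299) = -0.363128
  p = 21/91 = 0.230769; ln(p) = -1.466338; p*ln(p) = 0.230769 * (-1.466338) = -0.338385
  p = 31/91 = 0.340659; ln(p) = -1.076873; p*ln(p) = 0.340659 * (-1.076873) = -0.366846
sum(p*ln(p)) = (-0.363128) + (-0.338385) + (-0.366846) = -1.068359
H' = -(-1.068359) = 1.068359 ≈ 1.0684

1.0684
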